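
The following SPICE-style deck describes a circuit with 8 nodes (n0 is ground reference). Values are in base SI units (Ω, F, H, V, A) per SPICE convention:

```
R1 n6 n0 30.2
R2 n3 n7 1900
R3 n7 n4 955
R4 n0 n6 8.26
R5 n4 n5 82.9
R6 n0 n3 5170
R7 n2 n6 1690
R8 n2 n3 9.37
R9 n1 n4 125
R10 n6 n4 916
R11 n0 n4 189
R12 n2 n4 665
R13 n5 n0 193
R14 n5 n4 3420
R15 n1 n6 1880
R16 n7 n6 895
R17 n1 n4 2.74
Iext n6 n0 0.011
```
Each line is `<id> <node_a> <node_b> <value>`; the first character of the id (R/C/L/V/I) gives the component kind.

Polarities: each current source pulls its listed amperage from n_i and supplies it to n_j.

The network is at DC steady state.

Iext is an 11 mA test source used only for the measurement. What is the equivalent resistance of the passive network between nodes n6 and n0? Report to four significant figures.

R_eq = 6.401 Ω

Element admittances at DC:
  Y(R1) = 0.03311 S between n6,n0
  Y(R2) = 0.0005263 S between n3,n7
  Y(R3) = 0.001047 S between n7,n4
  Y(R4) = 0.1211 S between n0,n6
  Y(R5) = 0.01206 S between n4,n5
  Y(R6) = 0.0001934 S between n0,n3
  Y(R7) = 0.0005917 S between n2,n6
  Y(R8) = 0.1067 S between n2,n3
  Y(R9) = 0.008000 S between n1,n4
  Y(R10) = 0.001092 S between n6,n4
  Y(R11) = 0.005291 S between n0,n4
  Y(R12) = 0.001504 S between n2,n4
  Y(R13) = 0.005181 S between n5,n0
  Y(R14) = 0.0002924 S between n5,n4
  Y(R15) = 0.0005319 S between n1,n6
  Y(R16) = 0.001117 S between n7,n6
  Y(R17) = 0.3650 S between n1,n4
  Iext: injects 0.011 A into n0 (from n6)
Assemble and solve the 7×7 MNA system:
  V(n1)=-0.01562  V(n2)=-0.03083  V(n3)=-0.03082  V(n4)=-0.01554  V(n5)=-0.01095  V(n6)=-0.07041  V(n7)=-0.04131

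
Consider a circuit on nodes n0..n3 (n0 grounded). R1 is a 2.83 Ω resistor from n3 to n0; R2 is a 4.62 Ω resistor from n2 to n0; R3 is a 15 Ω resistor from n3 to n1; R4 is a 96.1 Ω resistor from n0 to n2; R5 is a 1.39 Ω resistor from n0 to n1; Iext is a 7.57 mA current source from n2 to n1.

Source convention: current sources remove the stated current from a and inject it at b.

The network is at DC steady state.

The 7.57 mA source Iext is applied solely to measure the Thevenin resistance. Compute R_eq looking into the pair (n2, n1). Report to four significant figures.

R_eq = 5.698 Ω

MNA unknowns: 3 node voltages V₁..V_3
R1: Y=0.3534 on G[3,0]
R2: Y=0.2165 on G[2,0]
R3: Y=0.06667 on G[3,1]
R4: Y=0.01041 on G[0,2]
R5: Y=0.7194 on G[0,1]
Iext: z[2]−=0.00757, z[1]+=0.00757
solve → V1=0.009761, V2=-0.03337, V3=0.001549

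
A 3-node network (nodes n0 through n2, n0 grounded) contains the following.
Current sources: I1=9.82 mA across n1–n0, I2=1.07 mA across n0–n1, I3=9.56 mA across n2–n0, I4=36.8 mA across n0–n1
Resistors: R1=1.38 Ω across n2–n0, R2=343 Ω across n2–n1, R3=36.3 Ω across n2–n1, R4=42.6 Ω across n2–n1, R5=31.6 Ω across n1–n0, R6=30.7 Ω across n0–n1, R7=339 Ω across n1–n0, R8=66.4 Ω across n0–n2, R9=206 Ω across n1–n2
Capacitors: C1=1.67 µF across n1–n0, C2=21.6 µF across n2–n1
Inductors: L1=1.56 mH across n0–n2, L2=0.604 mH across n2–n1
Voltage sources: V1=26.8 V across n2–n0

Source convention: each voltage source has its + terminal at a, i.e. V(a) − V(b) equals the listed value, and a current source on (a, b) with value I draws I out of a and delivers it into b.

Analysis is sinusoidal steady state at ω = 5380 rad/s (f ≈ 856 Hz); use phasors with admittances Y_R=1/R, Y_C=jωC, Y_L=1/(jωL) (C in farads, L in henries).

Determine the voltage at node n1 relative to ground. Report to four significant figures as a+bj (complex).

Apply KCL at each of the 2 non-ground nodes and solve the resulting linear system.
Node n1: branches {I1, R2, I2, R3, C1, R4, L2, R5, R6, R7, C2, I4, R9} → V_1 = 23.16-7.193j
Node n2: branches {R1, R2, R3, R4, L1, L2, C2, I3, R8, R9, V1} → V_2 = 26.80+0.000j
Source currents: i(V1)=-21.43+3.468j

23.16-7.193j V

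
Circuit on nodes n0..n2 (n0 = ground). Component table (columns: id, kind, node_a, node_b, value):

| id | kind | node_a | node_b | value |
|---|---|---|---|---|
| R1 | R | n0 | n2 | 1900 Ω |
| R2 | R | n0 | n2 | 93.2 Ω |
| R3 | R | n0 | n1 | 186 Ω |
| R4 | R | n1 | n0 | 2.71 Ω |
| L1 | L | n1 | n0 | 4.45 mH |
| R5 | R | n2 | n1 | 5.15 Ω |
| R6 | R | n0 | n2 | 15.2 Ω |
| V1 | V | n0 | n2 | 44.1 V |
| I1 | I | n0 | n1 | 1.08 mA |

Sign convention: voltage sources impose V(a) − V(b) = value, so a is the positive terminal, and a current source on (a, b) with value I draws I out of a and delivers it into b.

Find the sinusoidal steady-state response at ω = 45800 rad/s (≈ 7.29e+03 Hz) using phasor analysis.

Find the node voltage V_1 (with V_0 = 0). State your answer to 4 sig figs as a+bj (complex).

-15.06-0.1299j V

MNA unknowns: 2 node voltages V₁..V_2 plus 1 source current (V1)
R1: Y=0.0005263+0.000j on G[0,2]
R2: Y=0.01073+0.000j on G[0,2]
R3: Y=0.005376+0.000j on G[0,1]
R4: Y=0.3690+0.000j on G[1,0]
L1: Y=0.000-0.004907j on G[1,0]
R5: Y=0.1942+0.000j on G[2,1]
R6: Y=0.06579+0.000j on G[0,2]
V1: row V0−V2=44.1, i_V1 at 0,2
I1: z[0]−=0.00108, z[1]+=0.00108
solve → V1=-15.06-0.1299j, V2=-44.10+0.000j
aux → i_V1=-9.037+0.02523j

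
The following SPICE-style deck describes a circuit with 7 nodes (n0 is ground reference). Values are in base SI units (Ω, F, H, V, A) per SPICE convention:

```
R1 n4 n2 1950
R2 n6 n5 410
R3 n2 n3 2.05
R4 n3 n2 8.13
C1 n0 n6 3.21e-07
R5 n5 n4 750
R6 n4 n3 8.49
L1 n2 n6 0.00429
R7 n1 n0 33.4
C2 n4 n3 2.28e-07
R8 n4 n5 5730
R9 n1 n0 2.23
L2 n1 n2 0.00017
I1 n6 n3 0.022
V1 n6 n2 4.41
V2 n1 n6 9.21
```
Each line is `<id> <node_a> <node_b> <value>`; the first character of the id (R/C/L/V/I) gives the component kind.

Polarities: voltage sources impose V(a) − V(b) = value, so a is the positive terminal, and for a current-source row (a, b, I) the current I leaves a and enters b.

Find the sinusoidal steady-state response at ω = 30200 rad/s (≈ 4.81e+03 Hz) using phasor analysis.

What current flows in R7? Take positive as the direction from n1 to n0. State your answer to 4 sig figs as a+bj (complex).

0.0001132+0.005586j A

Element admittances at ω=30200 rad/s:
  Y(R1) = 0.0005128+0.000j S between n4,n2
  Y(R2) = 0.002439+0.000j S between n6,n5
  Y(R3) = 0.4878+0.000j S between n2,n3
  Y(R4) = 0.1230+0.000j S between n3,n2
  Y(C1) = 0.000+0.009694j S between n0,n6
  Y(R5) = 0.001333+0.000j S between n5,n4
  Y(R6) = 0.1178+0.000j S between n4,n3
  Y(L1) = 0.000-0.007719j S between n2,n6
  Y(R7) = 0.02994+0.000j S between n1,n0
  Y(C2) = 0.000+0.006886j S between n4,n3
  Y(R8) = 0.0001745+0.000j S between n4,n5
  Y(R9) = 0.4484+0.000j S between n1,n0
  Y(L2) = 0.000-0.1948j S between n1,n2
  I1: injects 0.022 A into n3 (from n6)
  V1: constraint V(n6)−V(n2) = 4.41
  V2: constraint V(n1)−V(n6) = 9.21
Assemble and solve the 8×8 MNA system:
  V(n1)=0.003781+0.1866j  V(n2)=-13.62+0.1866j  V(n3)=-13.57+0.1866j  V(n4)=-13.54+0.1846j  V(n5)=-10.86+0.1858j  V(n6)=-9.206+0.1866j
  i(V1)=-0.02604+2.687j  i(V2)=-0.001809+2.564j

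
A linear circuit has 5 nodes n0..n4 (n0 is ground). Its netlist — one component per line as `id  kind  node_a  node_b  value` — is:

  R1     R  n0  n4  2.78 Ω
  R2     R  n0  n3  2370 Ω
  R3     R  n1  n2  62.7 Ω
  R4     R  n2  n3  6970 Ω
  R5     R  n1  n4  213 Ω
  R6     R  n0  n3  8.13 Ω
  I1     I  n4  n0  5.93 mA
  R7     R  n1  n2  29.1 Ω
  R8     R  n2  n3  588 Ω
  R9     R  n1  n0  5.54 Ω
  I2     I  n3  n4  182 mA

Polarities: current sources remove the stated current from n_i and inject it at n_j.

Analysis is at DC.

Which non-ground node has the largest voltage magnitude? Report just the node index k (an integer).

Element admittances at DC:
  Y(R1) = 0.3597 S between n0,n4
  Y(R2) = 0.0004219 S between n0,n3
  Y(R3) = 0.01595 S between n1,n2
  Y(R4) = 0.0001435 S between n2,n3
  Y(R5) = 0.004695 S between n1,n4
  Y(R6) = 0.1230 S between n0,n3
  I1: injects 0.00593 A into n0 (from n4)
  Y(R7) = 0.03436 S between n1,n2
  Y(R8) = 0.001701 S between n2,n3
  Y(R9) = 0.1805 S between n1,n0
  I2: injects 0.182 A into n4 (from n3)
Assemble and solve the 4×4 MNA system:
  V(n1)=-0.001699  V(n2)=-0.05304  V(n3)=-1.454  V(n4)=0.4831

3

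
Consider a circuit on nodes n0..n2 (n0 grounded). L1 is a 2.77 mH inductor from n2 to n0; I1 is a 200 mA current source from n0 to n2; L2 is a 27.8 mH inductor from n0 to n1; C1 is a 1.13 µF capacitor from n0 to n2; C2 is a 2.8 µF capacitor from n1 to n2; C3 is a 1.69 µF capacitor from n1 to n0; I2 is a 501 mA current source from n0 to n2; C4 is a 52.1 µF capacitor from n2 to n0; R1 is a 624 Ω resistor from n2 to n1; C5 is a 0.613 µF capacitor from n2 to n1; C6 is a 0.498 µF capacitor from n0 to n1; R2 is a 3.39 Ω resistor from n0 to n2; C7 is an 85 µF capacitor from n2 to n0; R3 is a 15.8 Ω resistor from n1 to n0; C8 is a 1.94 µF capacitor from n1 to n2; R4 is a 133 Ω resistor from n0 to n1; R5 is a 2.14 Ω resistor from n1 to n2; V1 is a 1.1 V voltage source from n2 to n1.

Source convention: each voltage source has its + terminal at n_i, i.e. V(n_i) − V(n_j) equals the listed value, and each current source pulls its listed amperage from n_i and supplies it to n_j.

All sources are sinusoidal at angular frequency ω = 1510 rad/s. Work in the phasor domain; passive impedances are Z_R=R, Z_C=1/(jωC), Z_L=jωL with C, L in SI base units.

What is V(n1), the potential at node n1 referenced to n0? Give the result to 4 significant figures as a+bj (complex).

0.9973+0.2300j V

Element admittances at ω=1510 rad/s:
  Y(L1) = 0.000-0.2391j S between n2,n0
  I1: injects 0.2 A into n2 (from n0)
  Y(L2) = 0.000-0.02382j S between n0,n1
  Y(C1) = 0.000+0.001706j S between n0,n2
  Y(C2) = 0.000+0.004228j S between n1,n2
  Y(C3) = 0.000+0.002552j S between n1,n0
  I2: injects 0.501 A into n2 (from n0)
  Y(C4) = 0.000+0.07867j S between n2,n0
  Y(R1) = 0.001603+0.000j S between n2,n1
  Y(C5) = 0.000+0.0009256j S between n2,n1
  Y(C6) = 0.000+0.0007520j S between n0,n1
  Y(R2) = 0.2950+0.000j S between n0,n2
  Y(C7) = 0.000+0.1284j S between n2,n0
  Y(R3) = 0.06329+0.000j S between n1,n0
  Y(C8) = 0.000+0.002929j S between n1,n2
  Y(R4) = 0.007519+0.000j S between n0,n1
  Y(R5) = 0.4673+0.000j S between n1,n2
  V1: constraint V(n2)−V(n1) = 1.1
Assemble and solve the 3×3 MNA system:
  V(n1)=0.9973+0.2300j  V(n2)=2.097+0.2300j
  i(V1)=-0.4404-0.01307j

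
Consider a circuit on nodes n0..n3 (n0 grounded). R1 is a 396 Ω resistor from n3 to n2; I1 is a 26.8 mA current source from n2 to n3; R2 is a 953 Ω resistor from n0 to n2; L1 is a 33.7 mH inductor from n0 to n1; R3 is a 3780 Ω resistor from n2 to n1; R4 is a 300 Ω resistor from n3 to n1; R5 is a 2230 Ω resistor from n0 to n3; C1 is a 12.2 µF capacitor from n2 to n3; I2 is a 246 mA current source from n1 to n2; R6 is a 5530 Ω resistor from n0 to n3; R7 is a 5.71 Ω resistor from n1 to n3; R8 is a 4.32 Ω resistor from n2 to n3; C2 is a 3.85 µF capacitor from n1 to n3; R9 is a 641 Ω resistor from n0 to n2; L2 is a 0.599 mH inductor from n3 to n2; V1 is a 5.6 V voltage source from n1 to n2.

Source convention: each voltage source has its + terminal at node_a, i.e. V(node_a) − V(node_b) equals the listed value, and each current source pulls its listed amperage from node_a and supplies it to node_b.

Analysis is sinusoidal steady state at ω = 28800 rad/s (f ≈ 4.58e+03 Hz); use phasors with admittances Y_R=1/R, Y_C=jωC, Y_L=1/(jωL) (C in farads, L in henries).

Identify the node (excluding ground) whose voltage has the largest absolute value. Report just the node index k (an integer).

Apply KCL at each of the 3 non-ground nodes and solve the resulting linear system.
Node n1: branches {L1, R3, R4, I2, R7, C2, V1} → V_1 = 4.702+1.588j
Node n2: branches {R1, I1, R2, R3, C1, I2, R8, R9, L2, V1} → V_2 = -0.8978+1.588j
Node n3: branches {R1, I1, R4, R5, C1, R6, R7, R8, C2, L2} → V_3 = 1.122+1.112j
Source currents: i(V1)=-0.8353-0.4771j

1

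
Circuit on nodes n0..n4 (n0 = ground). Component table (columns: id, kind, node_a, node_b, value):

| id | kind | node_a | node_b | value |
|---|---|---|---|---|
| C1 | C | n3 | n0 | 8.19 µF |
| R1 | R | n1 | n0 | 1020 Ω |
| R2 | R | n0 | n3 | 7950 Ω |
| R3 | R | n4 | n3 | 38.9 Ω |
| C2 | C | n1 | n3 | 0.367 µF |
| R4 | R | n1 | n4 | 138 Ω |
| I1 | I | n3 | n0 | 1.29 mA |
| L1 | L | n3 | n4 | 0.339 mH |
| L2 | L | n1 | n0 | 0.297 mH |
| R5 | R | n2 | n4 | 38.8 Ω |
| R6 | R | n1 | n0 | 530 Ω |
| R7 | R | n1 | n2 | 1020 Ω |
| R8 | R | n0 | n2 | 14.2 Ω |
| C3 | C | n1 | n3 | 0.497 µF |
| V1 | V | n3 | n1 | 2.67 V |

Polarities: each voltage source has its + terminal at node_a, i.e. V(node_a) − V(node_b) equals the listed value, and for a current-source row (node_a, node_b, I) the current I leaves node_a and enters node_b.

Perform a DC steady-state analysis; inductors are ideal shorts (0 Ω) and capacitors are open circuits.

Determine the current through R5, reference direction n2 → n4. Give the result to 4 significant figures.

-0.05056 A

MNA unknowns: 4 node voltages V₁..V_4 plus 3 source currents (L1, L2, V1)
C1: Y=0.000 on G[3,0]
R1: Y=0.0009804 on G[1,0]
R2: Y=0.0001258 on G[0,3]
R3: Y=0.02571 on G[4,3]
C2: Y=0.000 on G[1,3]
R4: Y=0.007246 on G[1,4]
I1: z[3]−=0.00129, z[0]+=0.00129
L1: row V3−V4=0, i_L1 at 3,4
L2: row V1−V0=0, i_L2 at 1,0
R5: Y=0.02577 on G[2,4]
R6: Y=0.001887 on G[1,0]
R7: Y=0.0009804 on G[1,2]
R8: Y=0.07042 on G[0,2]
C3: Y=0.000 on G[1,3]
V1: row V3−V1=2.67, i_V1 at 3,1
solve → V1=0.000, V2=0.7081, V3=2.670, V4=2.670
aux → i_L1=0.06991, i_L2=-0.05149, i_V1=-0.07154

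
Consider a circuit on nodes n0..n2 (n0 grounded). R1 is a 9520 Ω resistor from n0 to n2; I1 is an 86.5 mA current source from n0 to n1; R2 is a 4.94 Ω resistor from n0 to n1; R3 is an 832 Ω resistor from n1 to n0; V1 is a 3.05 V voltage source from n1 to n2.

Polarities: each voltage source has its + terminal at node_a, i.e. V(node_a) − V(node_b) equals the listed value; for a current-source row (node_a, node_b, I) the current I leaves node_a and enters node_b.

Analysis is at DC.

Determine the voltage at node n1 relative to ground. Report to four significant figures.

Element admittances at DC:
  Y(R1) = 0.0001050 S between n0,n2
  I1: injects 0.0865 A into n1 (from n0)
  Y(R2) = 0.2024 S between n0,n1
  Y(R3) = 0.001202 S between n1,n0
  V1: constraint V(n1)−V(n2) = 3.05
Assemble and solve the 3×3 MNA system:
  V(n1)=0.4261  V(n2)=-2.624
  i(V1)=-0.0002756

0.4261 V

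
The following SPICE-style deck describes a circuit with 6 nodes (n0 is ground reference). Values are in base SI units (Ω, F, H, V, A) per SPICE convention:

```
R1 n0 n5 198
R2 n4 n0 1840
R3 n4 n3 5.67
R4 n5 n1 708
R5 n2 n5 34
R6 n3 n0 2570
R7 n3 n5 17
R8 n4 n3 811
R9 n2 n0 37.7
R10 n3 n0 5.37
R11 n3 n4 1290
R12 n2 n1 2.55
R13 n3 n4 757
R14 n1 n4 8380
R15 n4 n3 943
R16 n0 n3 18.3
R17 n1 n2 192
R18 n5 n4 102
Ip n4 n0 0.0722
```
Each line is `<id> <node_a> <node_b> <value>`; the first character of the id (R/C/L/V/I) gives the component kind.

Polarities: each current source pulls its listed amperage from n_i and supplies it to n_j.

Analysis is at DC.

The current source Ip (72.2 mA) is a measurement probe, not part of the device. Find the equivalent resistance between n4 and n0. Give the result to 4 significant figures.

R_eq = 9.041 Ω

Element admittances at DC:
  Y(R1) = 0.005051 S between n0,n5
  Y(R2) = 0.0005435 S between n4,n0
  Y(R3) = 0.1764 S between n4,n3
  Y(R4) = 0.001412 S between n5,n1
  Y(R5) = 0.02941 S between n2,n5
  Y(R6) = 0.0003891 S between n3,n0
  Y(R7) = 0.05882 S between n3,n5
  Y(R8) = 0.001233 S between n4,n3
  Y(R9) = 0.02653 S between n2,n0
  Y(R10) = 0.1862 S between n3,n0
  Y(R11) = 0.0007752 S between n3,n4
  Y(R12) = 0.3922 S between n2,n1
  Y(R13) = 0.001321 S between n3,n4
  Y(R14) = 0.0001193 S between n1,n4
  Y(R15) = 0.001060 S between n4,n3
  Y(R16) = 0.05464 S between n0,n3
  Y(R17) = 0.005208 S between n1,n2
  Y(R18) = 0.009804 S between n5,n4
  Ip: injects 0.0722 A into n0 (from n4)
Assemble and solve the 5×5 MNA system:
  V(n1)=-0.1405  V(n2)=-0.1400  V(n3)=-0.2770  V(n4)=-0.6527  V(n5)=-0.2585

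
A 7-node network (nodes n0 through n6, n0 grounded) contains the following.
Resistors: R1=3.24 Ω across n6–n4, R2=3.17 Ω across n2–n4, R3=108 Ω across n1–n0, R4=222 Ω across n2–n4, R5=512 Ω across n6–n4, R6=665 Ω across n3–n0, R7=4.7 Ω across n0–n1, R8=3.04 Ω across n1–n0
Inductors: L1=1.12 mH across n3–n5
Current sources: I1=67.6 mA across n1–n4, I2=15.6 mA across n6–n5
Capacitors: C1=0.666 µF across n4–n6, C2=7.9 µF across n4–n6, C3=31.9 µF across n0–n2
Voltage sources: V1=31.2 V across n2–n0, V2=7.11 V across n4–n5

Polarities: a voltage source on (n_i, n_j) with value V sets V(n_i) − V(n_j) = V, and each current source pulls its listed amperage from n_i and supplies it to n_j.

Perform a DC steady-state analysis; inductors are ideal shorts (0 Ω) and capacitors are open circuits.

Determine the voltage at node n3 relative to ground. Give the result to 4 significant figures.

MNA unknowns: 6 node voltages V₁..V_6 plus 3 source currents (L1, V1, V2)
R1: Y=0.3086 on G[6,4]
R2: Y=0.3155 on G[2,4]
L1: row V3−V5=0, i_L1 at 3,5
R3: Y=0.009259 on G[1,0]
R4: Y=0.004505 on G[2,4]
I1: z[1]−=0.0676, z[4]+=0.0676
R5: Y=0.001953 on G[6,4]
C1: Y=0.000 on G[4,6]
R6: Y=0.001504 on G[3,0]
C2: Y=0.000 on G[4,6]
R7: Y=0.2128 on G[0,1]
I2: z[6]−=0.0156, z[5]+=0.0156
R8: Y=0.3289 on G[1,0]
C3: Y=0.000 on G[0,2]
V1: row V2−V0=31.2, i_V1 at 2,0
V2: row V4−V5=7.11, i_V2 at 4,5
solve → V1=-0.1227, V2=31.20, V3=24.19, V4=31.30, V5=24.19, V6=31.25
aux → i_L1=-0.03637, i_V1=0.03123, i_V2=0.02077

24.19 V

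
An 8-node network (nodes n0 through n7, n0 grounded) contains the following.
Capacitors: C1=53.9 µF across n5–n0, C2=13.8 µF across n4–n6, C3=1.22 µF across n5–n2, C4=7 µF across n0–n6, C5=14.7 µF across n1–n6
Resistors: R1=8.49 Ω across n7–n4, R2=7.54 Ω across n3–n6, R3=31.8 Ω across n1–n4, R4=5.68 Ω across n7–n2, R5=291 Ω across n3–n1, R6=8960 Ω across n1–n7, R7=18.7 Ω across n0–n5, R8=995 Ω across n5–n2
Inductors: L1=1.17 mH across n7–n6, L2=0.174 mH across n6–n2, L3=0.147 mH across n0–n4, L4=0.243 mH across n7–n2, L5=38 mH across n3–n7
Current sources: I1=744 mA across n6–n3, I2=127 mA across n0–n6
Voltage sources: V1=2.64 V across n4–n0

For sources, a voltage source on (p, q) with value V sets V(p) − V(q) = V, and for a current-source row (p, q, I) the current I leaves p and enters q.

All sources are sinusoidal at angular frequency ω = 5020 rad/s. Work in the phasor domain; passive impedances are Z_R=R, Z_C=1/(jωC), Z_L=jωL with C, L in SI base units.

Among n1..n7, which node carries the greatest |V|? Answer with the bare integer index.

3

MNA unknowns: 7 node voltages V₁..V_7 plus 1 source current (V1)
C1: Y=0.000+0.2706j on G[5,0]
R1: Y=0.1178+0.000j on G[7,4]
L1: Y=0.000-0.1703j on G[7,6]
C2: Y=0.000+0.06928j on G[4,6]
R2: Y=0.1326+0.000j on G[3,6]
R3: Y=0.03145+0.000j on G[1,4]
R4: Y=0.1761+0.000j on G[7,2]
C3: Y=0.000+0.006124j on G[5,2]
R5: Y=0.003436+0.000j on G[3,1]
R6: Y=0.0001116+0.000j on G[1,7]
L2: Y=0.000-1.145j on G[6,2]
C4: Y=0.000+0.03514j on G[0,6]
R7: Y=0.05348+0.000j on G[0,5]
L3: Y=0.000-1.355j on G[0,4]
C5: Y=0.000+0.07379j on G[1,6]
I1: z[6]−=0.744, z[3]+=0.744
L4: Y=0.000-0.8198j on G[7,2]
L5: Y=0.000-0.005242j on G[3,7]
R8: Y=0.001005+0.000j on G[5,2]
I2: z[0]−=0.127, z[6]+=0.127
V1: row V4−V0=2.64, i_V1 at 4,0
solve → V1=3.211-0.8534j, V2=2.803-0.8744j, V3=8.306-0.6453j, V4=2.640+0.000j, V5=0.06226-0.01727j, V6=2.838-0.8601j, V7=2.735-0.8701j
aux → i_V1=0.08877+3.462j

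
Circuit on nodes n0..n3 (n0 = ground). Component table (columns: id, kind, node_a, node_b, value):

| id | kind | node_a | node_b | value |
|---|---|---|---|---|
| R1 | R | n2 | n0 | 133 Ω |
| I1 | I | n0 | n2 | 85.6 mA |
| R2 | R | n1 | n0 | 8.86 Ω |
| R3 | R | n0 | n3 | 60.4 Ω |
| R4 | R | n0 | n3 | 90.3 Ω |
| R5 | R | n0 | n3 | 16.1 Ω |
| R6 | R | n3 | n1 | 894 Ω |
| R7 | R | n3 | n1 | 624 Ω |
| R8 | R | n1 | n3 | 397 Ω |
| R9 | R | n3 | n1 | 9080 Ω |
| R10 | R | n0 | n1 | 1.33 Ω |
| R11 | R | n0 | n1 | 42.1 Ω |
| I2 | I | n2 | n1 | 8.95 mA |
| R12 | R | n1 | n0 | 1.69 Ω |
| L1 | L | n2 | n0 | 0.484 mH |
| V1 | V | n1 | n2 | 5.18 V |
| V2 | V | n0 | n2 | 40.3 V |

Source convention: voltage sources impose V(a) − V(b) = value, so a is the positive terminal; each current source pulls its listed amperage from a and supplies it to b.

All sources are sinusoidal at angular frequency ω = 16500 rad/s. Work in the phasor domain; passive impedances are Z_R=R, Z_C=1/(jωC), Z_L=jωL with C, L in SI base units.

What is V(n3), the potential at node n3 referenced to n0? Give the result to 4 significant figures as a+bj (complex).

MNA unknowns: 3 node voltages V₁..V_3 plus 2 source currents (V1, V2)
R1: Y=0.007519+0.000j on G[2,0]
I1: z[0]−=0.0856, z[2]+=0.0856
R2: Y=0.1129+0.000j on G[1,0]
R3: Y=0.01656+0.000j on G[0,3]
R4: Y=0.01107+0.000j on G[0,3]
R5: Y=0.06211+0.000j on G[0,3]
R6: Y=0.001119+0.000j on G[3,1]
R7: Y=0.001603+0.000j on G[3,1]
R8: Y=0.002519+0.000j on G[1,3]
R9: Y=0.0001101+0.000j on G[3,1]
R10: Y=0.7519+0.000j on G[0,1]
R11: Y=0.02375+0.000j on G[0,1]
I2: z[2]−=0.00895, z[1]+=0.00895
R12: Y=0.5917+0.000j on G[1,0]
L1: Y=0.000-0.1252j on G[2,0]
V1: row V1−V2=5.18, i_V1 at 1,2
V2: row V0−V2=40.3, i_V2 at 0,2
solve → V1=-35.12+0.000j, V2=-40.30+0.000j, V3=-1.976+0.000j
aux → i_V1=52.17+0.000j, i_V2=-52.55+5.046j

-1.976+0.000j V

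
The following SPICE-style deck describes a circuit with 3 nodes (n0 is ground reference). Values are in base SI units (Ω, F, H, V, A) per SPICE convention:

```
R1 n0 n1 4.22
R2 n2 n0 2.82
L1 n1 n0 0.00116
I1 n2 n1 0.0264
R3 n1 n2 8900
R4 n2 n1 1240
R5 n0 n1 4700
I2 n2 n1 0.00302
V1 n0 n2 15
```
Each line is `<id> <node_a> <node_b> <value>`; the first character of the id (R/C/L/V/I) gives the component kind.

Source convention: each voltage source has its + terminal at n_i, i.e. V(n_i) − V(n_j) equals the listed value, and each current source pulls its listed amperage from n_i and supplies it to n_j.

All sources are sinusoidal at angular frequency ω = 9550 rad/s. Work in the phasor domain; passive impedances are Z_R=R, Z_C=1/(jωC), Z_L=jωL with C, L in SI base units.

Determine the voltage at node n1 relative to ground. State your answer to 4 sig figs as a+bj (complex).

0.05742+0.02177j V

MNA unknowns: 2 node voltages V₁..V_2 plus 1 source current (V1)
R1: Y=0.2370+0.000j on G[0,1]
R2: Y=0.3546+0.000j on G[2,0]
L1: Y=0.000-0.09027j on G[1,0]
I1: z[2]−=0.0264, z[1]+=0.0264
R3: Y=0.0001124+0.000j on G[1,2]
R4: Y=0.0008065+0.000j on G[2,1]
R5: Y=0.0002128+0.000j on G[0,1]
I2: z[2]−=0.00302, z[1]+=0.00302
V1: row V0−V2=15, i_V1 at 0,2
solve → V1=0.05742+0.02177j, V2=-15.00+0.000j
aux → i_V1=-5.304-2.000e-05j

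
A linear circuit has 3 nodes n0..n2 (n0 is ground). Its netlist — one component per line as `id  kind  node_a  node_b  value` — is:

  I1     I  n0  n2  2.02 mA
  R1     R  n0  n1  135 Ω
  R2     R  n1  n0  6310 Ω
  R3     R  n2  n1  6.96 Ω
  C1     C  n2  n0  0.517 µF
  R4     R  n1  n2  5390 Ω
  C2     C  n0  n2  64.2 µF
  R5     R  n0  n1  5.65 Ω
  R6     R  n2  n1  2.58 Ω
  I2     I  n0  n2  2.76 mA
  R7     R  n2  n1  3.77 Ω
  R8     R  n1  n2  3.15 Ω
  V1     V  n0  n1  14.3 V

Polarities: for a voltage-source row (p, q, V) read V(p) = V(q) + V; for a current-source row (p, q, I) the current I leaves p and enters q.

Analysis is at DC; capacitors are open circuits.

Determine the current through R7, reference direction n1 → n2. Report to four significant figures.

-0.001138 A

MNA unknowns: 2 node voltages V₁..V_2 plus 1 source current (V1)
I1: z[0]−=0.00202, z[2]+=0.00202
R1: Y=0.007407 on G[0,1]
R2: Y=0.0001585 on G[1,0]
R3: Y=0.1437 on G[2,1]
C1: Y=0.000 on G[2,0]
R4: Y=0.0001855 on G[1,2]
C2: Y=0.000 on G[0,2]
R5: Y=0.1770 on G[0,1]
R6: Y=0.3876 on G[2,1]
I2: z[0]−=0.00276, z[2]+=0.00276
R7: Y=0.2653 on G[2,1]
R8: Y=0.3175 on G[1,2]
V1: row V0−V1=14.3, i_V1 at 0,1
solve → V1=-14.30, V2=-14.30
aux → i_V1=-2.644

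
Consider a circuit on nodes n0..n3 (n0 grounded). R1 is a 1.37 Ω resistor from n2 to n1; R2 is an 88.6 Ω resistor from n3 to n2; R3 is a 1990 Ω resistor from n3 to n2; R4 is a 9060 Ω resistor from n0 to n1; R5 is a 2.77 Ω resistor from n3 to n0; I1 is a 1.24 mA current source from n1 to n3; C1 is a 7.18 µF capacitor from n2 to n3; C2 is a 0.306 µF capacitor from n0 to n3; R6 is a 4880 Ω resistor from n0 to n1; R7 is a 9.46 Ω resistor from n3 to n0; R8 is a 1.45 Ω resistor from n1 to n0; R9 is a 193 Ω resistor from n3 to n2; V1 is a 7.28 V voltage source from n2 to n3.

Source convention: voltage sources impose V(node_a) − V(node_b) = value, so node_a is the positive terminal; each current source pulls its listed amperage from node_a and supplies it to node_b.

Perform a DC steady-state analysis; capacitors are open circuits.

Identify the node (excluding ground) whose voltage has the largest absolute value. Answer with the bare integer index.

Apply KCL at each of the 3 non-ground nodes and solve the resulting linear system.
Node n1: branches {R1, R4, I1, R6, R8} → V_1 = 2.126
Node n2: branches {R1, R2, R3, C1, R9, V1} → V_2 = 4.137
Node n3: branches {R2, R3, R5, I1, C1, C2, R7, R9, V1} → V_3 = -3.143
Source currents: i(V1)=-1.592

2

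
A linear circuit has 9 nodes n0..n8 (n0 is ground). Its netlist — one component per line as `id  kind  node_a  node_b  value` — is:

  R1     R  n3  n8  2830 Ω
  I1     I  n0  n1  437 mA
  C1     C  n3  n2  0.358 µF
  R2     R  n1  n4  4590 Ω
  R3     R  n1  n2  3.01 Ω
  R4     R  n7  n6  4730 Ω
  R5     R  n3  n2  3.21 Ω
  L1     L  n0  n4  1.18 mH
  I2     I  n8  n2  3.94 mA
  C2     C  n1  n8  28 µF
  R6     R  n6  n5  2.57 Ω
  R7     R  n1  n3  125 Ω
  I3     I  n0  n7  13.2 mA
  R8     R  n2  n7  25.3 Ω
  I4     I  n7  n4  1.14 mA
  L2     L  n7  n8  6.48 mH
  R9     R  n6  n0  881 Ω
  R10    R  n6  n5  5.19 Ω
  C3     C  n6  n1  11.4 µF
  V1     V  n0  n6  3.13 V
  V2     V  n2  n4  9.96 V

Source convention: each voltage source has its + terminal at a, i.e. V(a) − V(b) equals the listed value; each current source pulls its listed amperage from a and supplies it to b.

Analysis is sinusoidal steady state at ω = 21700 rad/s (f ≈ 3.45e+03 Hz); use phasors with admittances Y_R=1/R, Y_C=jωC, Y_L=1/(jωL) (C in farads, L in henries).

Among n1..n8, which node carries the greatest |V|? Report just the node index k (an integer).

4

Apply KCL at each of the 8 non-ground nodes and solve the resulting linear system.
Node n1: branches {I1, R2, R3, C2, R7, C3} → V_1 = -5.474-2.477j
Node n2: branches {C1, R3, R5, I2, R8, V2} → V_2 = -4.909-4.155j
Node n3: branches {R1, C1, R5, R7} → V_3 = -4.923-4.111j
Node n4: branches {R2, L1, I4, V2} → V_4 = -14.87-4.155j
Node n5: branches {R6, R10} → V_5 = -3.130+0.000j
Node n6: branches {R4, R6, R9, R10, C3, V1} → V_6 = -3.130+0.000j
Node n7: branches {R4, I3, R8, I4, L2} → V_7 = -4.333-3.926j
Node n8: branches {R1, I2, C2, L2} → V_8 = -5.489-2.454j
Source currents: i(V1)=-0.6160+0.5807j, i(V2)=-0.1655+0.5803j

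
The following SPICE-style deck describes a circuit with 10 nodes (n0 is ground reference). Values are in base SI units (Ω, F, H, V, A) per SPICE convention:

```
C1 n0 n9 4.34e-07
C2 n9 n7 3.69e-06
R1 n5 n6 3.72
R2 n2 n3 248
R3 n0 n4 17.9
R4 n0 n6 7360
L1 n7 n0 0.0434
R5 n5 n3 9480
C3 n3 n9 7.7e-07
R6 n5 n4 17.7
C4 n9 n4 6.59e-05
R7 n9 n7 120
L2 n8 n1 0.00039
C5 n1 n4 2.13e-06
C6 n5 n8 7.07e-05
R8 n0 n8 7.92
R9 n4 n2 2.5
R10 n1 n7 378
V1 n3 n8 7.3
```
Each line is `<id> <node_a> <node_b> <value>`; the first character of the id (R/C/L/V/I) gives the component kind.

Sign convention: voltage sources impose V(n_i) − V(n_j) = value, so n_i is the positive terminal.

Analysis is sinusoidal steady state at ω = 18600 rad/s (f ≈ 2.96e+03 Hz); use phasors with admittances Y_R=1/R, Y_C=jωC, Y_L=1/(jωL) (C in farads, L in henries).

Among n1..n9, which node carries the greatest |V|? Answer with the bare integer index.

Element admittances at ω=18600 rad/s:
  Y(C1) = 0.000+0.008072j S between n0,n9
  Y(C2) = 0.000+0.06863j S between n9,n7
  Y(R1) = 0.2688+0.000j S between n5,n6
  Y(R2) = 0.004032+0.000j S between n2,n3
  Y(R3) = 0.05587+0.000j S between n0,n4
  Y(R4) = 0.0001359+0.000j S between n0,n6
  Y(L1) = 0.000-0.001239j S between n7,n0
  Y(R5) = 0.0001055+0.000j S between n5,n3
  Y(C3) = 0.000+0.01432j S between n3,n9
  Y(R6) = 0.05650+0.000j S between n5,n4
  Y(C4) = 0.000+1.226j S between n9,n4
  Y(R7) = 0.008333+0.000j S between n9,n7
  Y(L2) = 0.000-0.1379j S between n8,n1
  Y(C5) = 0.000+0.03962j S between n1,n4
  Y(C6) = 0.000+1.315j S between n5,n8
  Y(R8) = 0.1263+0.000j S between n0,n8
  Y(R9) = 0.4000+0.000j S between n4,n2
  Y(R10) = 0.002646+0.000j S between n1,n7
  V1: constraint V(n3)−V(n8) = 7.3
Assemble and solve the 10×10 MNA system:
  V(n1)=-0.4685-0.3607j  V(n2)=0.5288+0.3331j  V(n3)=7.113-0.1786j  V(n4)=0.4624+0.3382j  V(n5)=-0.1634-0.2061j  V(n6)=-0.1633-0.2060j  V(n7)=0.5105+0.3741j  V(n8)=-0.1868-0.1786j  V(n9)=0.5347+0.3326j
  i(V1)=-0.03464-0.09216j

3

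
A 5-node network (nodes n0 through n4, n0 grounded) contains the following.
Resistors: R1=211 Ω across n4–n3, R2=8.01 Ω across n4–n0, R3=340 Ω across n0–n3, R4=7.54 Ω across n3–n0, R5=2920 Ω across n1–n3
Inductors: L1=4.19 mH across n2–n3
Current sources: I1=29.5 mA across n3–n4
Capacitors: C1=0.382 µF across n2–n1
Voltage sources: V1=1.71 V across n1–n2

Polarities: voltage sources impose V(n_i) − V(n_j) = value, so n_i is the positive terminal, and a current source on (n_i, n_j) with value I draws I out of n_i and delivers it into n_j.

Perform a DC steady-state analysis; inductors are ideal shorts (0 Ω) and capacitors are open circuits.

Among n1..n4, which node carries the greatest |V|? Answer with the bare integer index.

1

Apply KCL at each of the 4 non-ground nodes and solve the resulting linear system.
Node n1: branches {C1, R5, V1} → V_1 = 1.507
Node n2: branches {L1, C1, V1} → V_2 = -0.2028
Node n3: branches {R1, R3, R4, L1, I1, R5} → V_3 = -0.2028
Node n4: branches {R1, R2, I1} → V_4 = 0.2202
Source currents: i(L1)=-0.0005856, i(V1)=-0.0005856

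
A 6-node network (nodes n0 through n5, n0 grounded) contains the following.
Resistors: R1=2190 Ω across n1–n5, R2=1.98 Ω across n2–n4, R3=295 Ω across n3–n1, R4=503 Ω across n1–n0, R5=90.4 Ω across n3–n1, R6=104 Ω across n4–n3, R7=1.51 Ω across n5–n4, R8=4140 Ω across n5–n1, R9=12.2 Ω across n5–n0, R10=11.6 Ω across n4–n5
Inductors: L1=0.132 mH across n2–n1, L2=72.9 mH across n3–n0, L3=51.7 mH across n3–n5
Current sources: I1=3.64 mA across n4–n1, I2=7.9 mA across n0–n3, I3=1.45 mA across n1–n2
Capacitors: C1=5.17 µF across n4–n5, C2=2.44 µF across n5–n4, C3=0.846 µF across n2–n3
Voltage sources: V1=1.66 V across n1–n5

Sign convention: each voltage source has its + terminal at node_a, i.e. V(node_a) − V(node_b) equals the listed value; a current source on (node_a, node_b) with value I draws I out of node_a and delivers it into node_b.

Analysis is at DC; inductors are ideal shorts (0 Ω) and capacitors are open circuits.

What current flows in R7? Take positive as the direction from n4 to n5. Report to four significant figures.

0.4377 A

MNA unknowns: 5 node voltages V₁..V_5 plus 4 source currents (L1, L2, L3, V1)
R1: Y=0.0004566 on G[1,5]
R2: Y=0.5051 on G[2,4]
L1: row V2−V1=0, i_L1 at 2,1
I1: z[4]−=0.00364, z[1]+=0.00364
R3: Y=0.003390 on G[3,1]
R4: Y=0.001988 on G[1,0]
R5: Y=0.01106 on G[3,1]
R6: Y=0.009615 on G[4,3]
R7: Y=0.6623 on G[5,4]
C1: Y=0.000 on G[4,5]
L2: row V3−V0=0, i_L2 at 3,0
I2: z[0]−=0.0079, z[3]+=0.0079
R8: Y=0.0002415 on G[5,1]
L3: row V3−V5=0, i_L3 at 3,5
R9: Y=0.08197 on G[5,0]
C2: Y=0.000 on G[5,4]
I3: z[1]−=0.00145, z[2]+=0.00145
C3: Y=0.000 on G[2,3]
R10: Y=0.08621 on G[4,5]
V1: row V1−V5=1.66, i_V1 at 1,5
solve → V1=1.660, V2=1.660, V3=0.000, V4=0.6609, V5=0.000
aux → i_L1=-0.5032, i_L2=0.004600, i_L3=0.03364, i_V1=-0.5294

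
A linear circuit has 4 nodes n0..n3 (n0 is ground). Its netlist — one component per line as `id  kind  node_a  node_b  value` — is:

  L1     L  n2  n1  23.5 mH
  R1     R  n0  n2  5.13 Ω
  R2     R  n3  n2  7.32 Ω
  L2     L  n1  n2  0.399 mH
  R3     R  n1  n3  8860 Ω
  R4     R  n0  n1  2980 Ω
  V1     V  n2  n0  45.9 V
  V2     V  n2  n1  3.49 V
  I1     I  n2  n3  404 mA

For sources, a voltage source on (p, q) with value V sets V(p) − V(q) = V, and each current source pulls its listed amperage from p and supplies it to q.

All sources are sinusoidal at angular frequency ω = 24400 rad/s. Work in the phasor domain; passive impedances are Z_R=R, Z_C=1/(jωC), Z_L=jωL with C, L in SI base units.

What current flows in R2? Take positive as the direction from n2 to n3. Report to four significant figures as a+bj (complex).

Element admittances at ω=24400 rad/s:
  Y(L1) = 0.000-0.001744j S between n2,n1
  Y(R1) = 0.1949+0.000j S between n0,n2
  Y(R2) = 0.1366+0.000j S between n3,n2
  Y(L2) = 0.000-0.1027j S between n1,n2
  Y(R3) = 0.0001129+0.000j S between n1,n3
  Y(R4) = 0.0003356+0.000j S between n0,n1
  V1: constraint V(n2)−V(n0) = 45.9
  V2: constraint V(n2)−V(n1) = 3.49
  I1: injects 0.404 A into n3 (from n2)
Assemble and solve the 5×5 MNA system:
  V(n1)=42.41+0.000j  V(n2)=45.90+0.000j  V(n3)=48.85+0.000j
  i(V1)=-8.962+0.000j  i(V2)=0.01350+0.3646j

-0.4033+0.000j A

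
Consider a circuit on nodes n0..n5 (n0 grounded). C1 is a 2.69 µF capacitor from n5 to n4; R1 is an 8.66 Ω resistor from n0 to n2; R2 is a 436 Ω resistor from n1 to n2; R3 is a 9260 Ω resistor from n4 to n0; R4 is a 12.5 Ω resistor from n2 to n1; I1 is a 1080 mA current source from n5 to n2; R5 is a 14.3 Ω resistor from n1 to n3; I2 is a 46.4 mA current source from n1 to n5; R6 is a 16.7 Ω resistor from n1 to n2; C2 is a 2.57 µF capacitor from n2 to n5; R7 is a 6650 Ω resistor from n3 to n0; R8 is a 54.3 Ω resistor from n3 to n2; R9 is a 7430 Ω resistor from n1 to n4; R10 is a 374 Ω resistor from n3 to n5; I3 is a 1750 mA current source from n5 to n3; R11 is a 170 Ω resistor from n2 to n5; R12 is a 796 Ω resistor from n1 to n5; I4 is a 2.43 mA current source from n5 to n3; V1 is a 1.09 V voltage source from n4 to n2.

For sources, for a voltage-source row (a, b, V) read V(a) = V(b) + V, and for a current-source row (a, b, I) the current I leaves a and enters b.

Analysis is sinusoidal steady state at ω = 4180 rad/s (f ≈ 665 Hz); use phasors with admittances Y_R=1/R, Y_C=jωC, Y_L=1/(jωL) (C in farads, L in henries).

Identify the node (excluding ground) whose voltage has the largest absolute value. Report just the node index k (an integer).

Element admittances at ω=4180 rad/s:
  Y(C1) = 0.000+0.01124j S between n5,n4
  Y(R1) = 0.1155+0.000j S between n0,n2
  Y(R2) = 0.002294+0.000j S between n1,n2
  Y(R3) = 0.0001080+0.000j S between n4,n0
  Y(R4) = 0.08000+0.000j S between n2,n1
  I1: injects 1.08 A into n2 (from n5)
  Y(R5) = 0.06993+0.000j S between n1,n3
  I2: injects 0.0464 A into n5 (from n1)
  Y(R6) = 0.05988+0.000j S between n1,n2
  Y(C2) = 0.000+0.01074j S between n2,n5
  Y(R7) = 0.0001504+0.000j S between n3,n0
  Y(R8) = 0.01842+0.000j S between n3,n2
  Y(R9) = 0.0001346+0.000j S between n1,n4
  Y(R10) = 0.002674+0.000j S between n3,n5
  I3: injects 1.75 A into n3 (from n5)
  Y(R11) = 0.005882+0.000j S between n2,n5
  Y(R12) = 0.001256+0.000j S between n1,n5
  I4: injects 0.00243 A into n3 (from n5)
  V1: constraint V(n4)−V(n2) = 1.09
Assemble and solve the 6×6 MNA system:
  V(n1)=7.159+2.133j  V(n2)=-0.03145-0.006073j  V(n3)=23.39+4.668j  V(n4)=1.059-0.006073j  V(n5)=-44.94+103.4j
  i(V1)=-1.162-0.5169j

5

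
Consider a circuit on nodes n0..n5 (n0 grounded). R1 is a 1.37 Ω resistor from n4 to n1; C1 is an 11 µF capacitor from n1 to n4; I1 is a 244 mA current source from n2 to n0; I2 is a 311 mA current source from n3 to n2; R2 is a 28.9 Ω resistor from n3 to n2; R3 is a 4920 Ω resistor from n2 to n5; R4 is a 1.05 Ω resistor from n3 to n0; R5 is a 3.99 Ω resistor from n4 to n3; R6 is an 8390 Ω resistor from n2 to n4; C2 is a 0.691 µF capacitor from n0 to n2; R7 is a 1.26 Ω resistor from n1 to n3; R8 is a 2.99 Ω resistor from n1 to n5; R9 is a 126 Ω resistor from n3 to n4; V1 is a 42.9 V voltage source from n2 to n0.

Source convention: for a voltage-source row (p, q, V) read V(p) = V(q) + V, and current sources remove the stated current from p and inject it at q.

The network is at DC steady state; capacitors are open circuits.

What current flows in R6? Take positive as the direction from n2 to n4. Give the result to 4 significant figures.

0.004968 A

Apply KCL at each of the 5 non-ground nodes and solve the resulting linear system.
Node n1: branches {R1, C1, R7, R8} → V_1 = 1.215
Node n2: branches {I1, I2, R2, R3, R6, C2, V1} → V_2 = 42.90
Node n3: branches {I2, R2, R4, R5, R7, R9} → V_3 = 1.203
Node n4: branches {R1, C1, R5, R6, R9} → V_4 = 1.217
Node n5: branches {R3, R8} → V_5 = 1.240
Source currents: i(V1)=-1.389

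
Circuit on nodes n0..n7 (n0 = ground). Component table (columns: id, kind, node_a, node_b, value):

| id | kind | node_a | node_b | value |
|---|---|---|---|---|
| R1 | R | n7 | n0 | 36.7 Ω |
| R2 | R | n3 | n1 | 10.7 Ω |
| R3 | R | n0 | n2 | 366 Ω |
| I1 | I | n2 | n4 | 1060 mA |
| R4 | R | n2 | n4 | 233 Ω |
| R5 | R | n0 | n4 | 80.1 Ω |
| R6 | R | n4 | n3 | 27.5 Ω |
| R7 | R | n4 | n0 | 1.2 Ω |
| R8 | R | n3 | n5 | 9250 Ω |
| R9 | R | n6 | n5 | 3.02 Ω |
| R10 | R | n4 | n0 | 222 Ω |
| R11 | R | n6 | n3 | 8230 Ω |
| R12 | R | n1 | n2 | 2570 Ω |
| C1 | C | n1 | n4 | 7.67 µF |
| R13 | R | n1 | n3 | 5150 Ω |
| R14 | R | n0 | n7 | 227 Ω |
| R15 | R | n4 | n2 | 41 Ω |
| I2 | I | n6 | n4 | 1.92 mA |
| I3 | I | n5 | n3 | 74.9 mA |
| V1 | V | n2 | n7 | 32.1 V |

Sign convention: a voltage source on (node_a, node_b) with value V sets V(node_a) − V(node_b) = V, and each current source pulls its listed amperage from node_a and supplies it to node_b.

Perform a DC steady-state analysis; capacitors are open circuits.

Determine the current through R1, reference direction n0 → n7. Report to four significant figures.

0.8785 A

MNA unknowns: 7 node voltages V₁..V_7 plus 1 source current (V1)
R1: Y=0.02725 on G[7,0]
R2: Y=0.09346 on G[3,1]
R3: Y=0.002732 on G[0,2]
I1: z[2]−=1.06, z[4]+=1.06
R4: Y=0.004292 on G[2,4]
R5: Y=0.01248 on G[0,4]
R6: Y=0.03636 on G[4,3]
R7: Y=0.8333 on G[4,0]
R8: Y=0.0001081 on G[3,5]
R9: Y=0.3311 on G[6,5]
R10: Y=0.004505 on G[4,0]
R11: Y=0.0001215 on G[6,3]
R12: Y=0.0003891 on G[1,2]
C1: Y=0.000 on G[1,4]
R13: Y=0.0001942 on G[1,3]
R14: Y=0.004405 on G[0,7]
R15: Y=0.02439 on G[4,2]
I2: z[6]−=0.00192, z[4]+=0.00192
I3: z[5]−=0.0749, z[3]+=0.0749
V1: row V2−V7=32.1, i_V1 at 2,7
solve → V1=1.129, V2=-0.1427, V3=1.134, V4=1.201, V5=-333.5, V6=-333.4, V7=-32.24
aux → i_V1=-1.021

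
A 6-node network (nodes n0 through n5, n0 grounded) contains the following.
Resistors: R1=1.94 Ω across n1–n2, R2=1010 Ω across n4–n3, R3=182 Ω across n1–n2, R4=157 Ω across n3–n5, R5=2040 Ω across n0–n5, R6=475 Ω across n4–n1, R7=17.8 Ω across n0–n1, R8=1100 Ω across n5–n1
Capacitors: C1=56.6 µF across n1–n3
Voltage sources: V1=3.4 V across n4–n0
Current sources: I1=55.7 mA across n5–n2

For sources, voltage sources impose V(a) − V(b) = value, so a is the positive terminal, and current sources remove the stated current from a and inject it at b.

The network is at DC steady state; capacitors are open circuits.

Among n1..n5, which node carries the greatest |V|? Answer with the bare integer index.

5

Element admittances at DC:
  Y(R1) = 0.5155 S between n1,n2
  Y(R2) = 0.0009901 S between n4,n3
  Y(R3) = 0.005495 S between n1,n2
  Y(R4) = 0.006369 S between n3,n5
  Y(R5) = 0.0004902 S between n0,n5
  Y(C1) = 0.000 S between n1,n3
  Y(R6) = 0.002105 S between n4,n1
  Y(R7) = 0.05618 S between n0,n1
  Y(R8) = 0.0009091 S between n5,n1
  V1: constraint V(n4)−V(n0) = 3.4
  I1: injects 0.0557 A into n2 (from n5)
Assemble and solve the 6×6 MNA system:
  V(n1)=0.7070  V(n2)=0.8139  V(n3)=-19.54  V(n4)=3.400  V(n5)=-23.11
  i(V1)=-0.02839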